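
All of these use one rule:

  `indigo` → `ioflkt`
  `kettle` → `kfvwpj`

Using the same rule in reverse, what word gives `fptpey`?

In indigo: i→i is +0, n→o is +1, d→f is +2, i→l is +3 — the shift increases by 1 each position. Each letter shifts forward by its position index (0, 1, 2, …) — the shift grows by one for each successive letter.
Decoding fptpey: f−0=f, p−1=o, t−2=r, p−3=m, e−4=a, y−5=t.

format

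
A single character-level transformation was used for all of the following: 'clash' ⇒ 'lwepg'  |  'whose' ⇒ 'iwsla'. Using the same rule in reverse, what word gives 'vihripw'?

The output letters match the input read backwards, each shifted +4: clash reversed is hsalc. Two steps: reverse the string, then apply a Caesar shift of +4.
Reversing it on vihripw: shift back: v−4=r, i−4=e, h−4=d, r−4=n, i−4=e, p−4=l, w−4=s → rednels; then reverse → slender.

slender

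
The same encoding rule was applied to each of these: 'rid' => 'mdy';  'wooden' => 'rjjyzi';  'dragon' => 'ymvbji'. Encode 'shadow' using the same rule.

Compare letters: r→m is +21, i→d is +21, d→y is +21 — a constant shift. Each letter is shifted forward by 21 in the alphabet (a Caesar shift of +21).
On shadow: s+21=n, h+21=c, a+21=v, d+21=y, o+21=j, w+21=r.

ncvyjr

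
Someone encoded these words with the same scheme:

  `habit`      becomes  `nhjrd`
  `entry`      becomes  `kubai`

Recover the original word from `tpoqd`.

In habit: h→n is +6, a→h is +7, b→j is +8, i→r is +9 — the shift increases by 1 each position. The shift increases by 1 at each position, starting from +6: 6, 7, 8, ….
Decoding tpoqd: t−6=n, p−7=i, o−8=g, q−9=h, d−10=t.

night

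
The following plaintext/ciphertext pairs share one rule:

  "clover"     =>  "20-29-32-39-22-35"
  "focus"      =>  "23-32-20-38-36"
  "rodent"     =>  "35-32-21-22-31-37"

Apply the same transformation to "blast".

The number is (letter's place in the alphabet, a=1) + 17.
On blast: b=2→19, l=12→29, a=1→18, s=19→36, t=20→37.

19-29-18-36-37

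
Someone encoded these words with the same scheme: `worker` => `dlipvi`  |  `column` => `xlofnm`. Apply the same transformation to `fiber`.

uryvi

Each pair mirrors across the alphabet (w↔d, o↔l, r↔i): positions sum to 25. This is the alphabet-reversal cipher (Atbash): a becomes z, b becomes y, etc.
On fiber: f↔u, i↔r, b↔y, e↔v, r↔i.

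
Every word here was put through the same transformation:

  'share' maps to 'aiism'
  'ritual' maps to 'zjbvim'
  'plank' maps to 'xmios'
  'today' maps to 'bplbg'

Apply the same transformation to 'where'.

The shifts repeat in a cycle of length 2: positions 0,1,… shift by +8, +1, then the pattern repeats.
On where: w+8=e, h+1=i, e+8=m, r+1=s, e+8=m.

eimsm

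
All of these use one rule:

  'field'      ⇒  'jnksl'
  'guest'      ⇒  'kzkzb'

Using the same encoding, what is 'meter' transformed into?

qjzlz

Letter i (0-indexed) is shifted by i+4, so successive shifts are 4, 5, 6, ….
On meter: m+4=q, e+5=j, t+6=z, e+7=l, r+8=z.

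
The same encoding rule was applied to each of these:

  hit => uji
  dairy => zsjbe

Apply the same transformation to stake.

The output letters match the input read backwards, each shifted +1: hit reversed is tih. Read the word backwards and shift each letter +1.
For stake: reverse → ekats; then shift: e+1=f, k+1=l, a+1=b, t+1=u, s+1=t.

flbut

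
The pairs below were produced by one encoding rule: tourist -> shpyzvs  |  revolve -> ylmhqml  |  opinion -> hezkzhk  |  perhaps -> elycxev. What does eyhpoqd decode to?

This is an affine cipher: with a=0,…,z=25, each position x becomes (23x+23) mod 26.
Decoding eyhpoqd: e(4)→17·(4−23)≡15=p; y(24)→17·(24−23)≡17=r; h(7)→17·(7−23)≡14=o; p(15)→17·(15−23)≡20=u; o(14)→17·(14−23)≡3=d; q(16)→17·(16−23)≡11=l; d(3)→17·(3−23)≡24=y (all mod 26).

proudly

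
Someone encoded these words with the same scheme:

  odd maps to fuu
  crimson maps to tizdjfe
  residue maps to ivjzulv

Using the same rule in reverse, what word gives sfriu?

board

Compare letters: o→f is +17, d→u is +17, d→u is +17 — a constant shift. It's a constant shift of +17 (ROT17).
Undoing it on sfriu: s−17=b, f−17=o, r−17=a, i−17=r, u−17=d.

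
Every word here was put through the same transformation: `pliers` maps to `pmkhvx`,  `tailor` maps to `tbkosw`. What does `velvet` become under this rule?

vfnyiy

In pliers: p→p is +0, l→m is +1, i→k is +2, e→h is +3 — the shift increases by 1 each position. Each letter shifts forward by its position index (0, 1, 2, …) — the shift grows by one for each successive letter.
Applying it to velvet: v+0=v, e+1=f, l+2=n, v+3=y, e+4=i, t+5=y.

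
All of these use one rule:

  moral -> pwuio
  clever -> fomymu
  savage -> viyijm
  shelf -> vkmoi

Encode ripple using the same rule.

uqssom

The rule splits by letter class: vowels +8, consonants +3.
For ripple: r(cons)+3=u, i(vowel)+8=q, p(cons)+3=s, p(cons)+3=s, l(cons)+3=o, e(vowel)+8=m.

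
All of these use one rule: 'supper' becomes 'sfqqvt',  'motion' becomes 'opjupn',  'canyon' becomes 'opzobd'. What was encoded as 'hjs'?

rig

Two steps: reverse the string, then apply a Caesar shift of +1.
Undoing it on hjs: shift back: h−1=g, j−1=i, s−1=r → gir; then reverse → rig.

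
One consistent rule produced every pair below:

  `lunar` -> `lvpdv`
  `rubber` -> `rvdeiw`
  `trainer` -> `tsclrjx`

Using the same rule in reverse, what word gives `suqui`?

In lunar: l→l is +0, u→v is +1, n→p is +2, a→d is +3 — the shift increases by 1 each position. Letter i (0-indexed) is shifted by i+0, so successive shifts are 0, 1, 2, ….
Decoding suqui: s−0=s, u−1=t, q−2=o, u−3=r, i−4=e.

store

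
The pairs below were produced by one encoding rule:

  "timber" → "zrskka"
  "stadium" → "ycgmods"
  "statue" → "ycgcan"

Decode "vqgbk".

phase

Shifts by position in timber: pos 0: t→z (+6), pos 1: i→r (+9), pos 2: m→s (+6), pos 3: b→k (+9) — repeating every 2. A repeating key of period 2 is used — shifts +6, +9 over and over.
Reversing it on vqgbk: v−6=p, q−9=h, g−6=a, b−9=s, k−6=e.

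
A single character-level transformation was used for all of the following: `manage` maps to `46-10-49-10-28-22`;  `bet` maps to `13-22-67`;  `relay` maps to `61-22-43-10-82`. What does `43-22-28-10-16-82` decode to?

legacy

m(#13)→46 and a(#1)→10: differences scale by 3, so n = 3·pos + 7. Each letter becomes 3×(its alphabet position, a=1..z=26) + 7.
Decoding 43-22-28-10-16-82: 43→(43−7)÷3=12=l, 22→(22−7)÷3=5=e, 28→(28−7)÷3=7=g, 10→(10−7)÷3=1=a, 16→(16−7)÷3=3=c, 82→(82−7)÷3=25=y.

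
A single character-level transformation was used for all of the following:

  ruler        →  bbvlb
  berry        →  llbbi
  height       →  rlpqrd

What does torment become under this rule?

dvbwlxd

The shift depends on letter class: consonant r→b is +10, but vowel u→b is +7. Two shifts are in play — +7 for a/e/i/o/u, +10 for every other letter.
Applying it to torment: t(cons)+10=d, o(vowel)+7=v, r(cons)+10=b, m(cons)+10=w, e(vowel)+7=l, n(cons)+10=x, t(cons)+10=d.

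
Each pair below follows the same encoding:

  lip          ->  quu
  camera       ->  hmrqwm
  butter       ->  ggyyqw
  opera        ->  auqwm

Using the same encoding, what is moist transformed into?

rauxy

The shift depends on letter class: consonant l→q is +5, but vowel i→u is +12. The rule splits by letter class: vowels +12, consonants +5.
On moist: m(cons)+5=r, o(vowel)+12=a, i(vowel)+12=u, s(cons)+5=x, t(cons)+5=y.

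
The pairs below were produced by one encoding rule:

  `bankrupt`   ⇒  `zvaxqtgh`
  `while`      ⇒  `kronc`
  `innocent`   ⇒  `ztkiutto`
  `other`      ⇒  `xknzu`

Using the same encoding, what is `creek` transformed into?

qkkxi

The word is reversed, then every letter is shifted forward by 6.
Applying it to creek: reverse → keerc; then shift: k+6=q, e+6=k, e+6=k, r+6=x, c+6=i.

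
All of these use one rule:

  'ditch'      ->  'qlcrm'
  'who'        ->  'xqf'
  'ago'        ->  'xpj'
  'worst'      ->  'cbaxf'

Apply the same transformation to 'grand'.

The word is reversed, then every letter is shifted forward by 9.
For grand: reverse → dnarg; then shift: d+9=m, n+9=w, a+9=j, r+9=a, g+9=p.

mwjap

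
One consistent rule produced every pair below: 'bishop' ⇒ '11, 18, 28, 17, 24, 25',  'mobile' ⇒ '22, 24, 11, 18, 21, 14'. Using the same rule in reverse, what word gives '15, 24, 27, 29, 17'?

Letters become their 1-based position plus 9 (so a→10, b→11, …).
Decoding 15, 24, 27, 29, 17: 15→(15−9)÷1=6=f, 24→(24−9)÷1=15=o, 27→(27−9)÷1=18=r, 29→(29−9)÷1=20=t, 17→(17−9)÷1=8=h.

forth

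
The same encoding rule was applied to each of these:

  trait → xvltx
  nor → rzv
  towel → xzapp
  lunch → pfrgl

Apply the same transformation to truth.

xvfxl

The shift depends on letter class: consonant t→x is +4, but vowel a→l is +11. The rule splits by letter class: vowels +11, consonants +4.
Applying it to truth: t(cons)+4=x, r(cons)+4=v, u(vowel)+11=f, t(cons)+4=x, h(cons)+4=l.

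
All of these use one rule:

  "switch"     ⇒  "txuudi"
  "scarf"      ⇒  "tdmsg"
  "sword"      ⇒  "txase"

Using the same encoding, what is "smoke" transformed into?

Two shifts are in play — +12 for a/e/i/o/u, +1 for every other letter.
Applying it to smoke: s(cons)+1=t, m(cons)+1=n, o(vowel)+12=a, k(cons)+1=l, e(vowel)+12=q.

tnalq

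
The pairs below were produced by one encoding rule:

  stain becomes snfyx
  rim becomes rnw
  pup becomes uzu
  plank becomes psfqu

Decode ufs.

The output letters match the input read backwards, each shifted +5: stain reversed is niats. Read the word backwards and shift each letter +5.
Reversing it on ufs: shift back: u−5=p, f−5=a, s−5=n → pan; then reverse → nap.

nap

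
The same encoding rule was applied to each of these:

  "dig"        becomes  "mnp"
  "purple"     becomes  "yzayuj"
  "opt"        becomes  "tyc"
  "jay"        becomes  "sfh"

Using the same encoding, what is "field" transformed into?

onjum

The shift depends on letter class: consonant d→m is +9, but vowel i→n is +5. The rule splits by letter class: vowels +5, consonants +9.
Applying it to field: f(cons)+9=o, i(vowel)+5=n, e(vowel)+5=j, l(cons)+9=u, d(cons)+9=m.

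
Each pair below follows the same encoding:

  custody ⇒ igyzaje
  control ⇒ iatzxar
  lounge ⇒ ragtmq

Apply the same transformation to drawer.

jxmcqx

The shift depends on letter class: consonant c→i is +6, but vowel u→g is +12. Vowels shift forward by 12 and consonants shift forward by 6.
Applying it to drawer: d(cons)+6=j, r(cons)+6=x, a(vowel)+12=m, w(cons)+6=c, e(vowel)+12=q, r(cons)+6=x.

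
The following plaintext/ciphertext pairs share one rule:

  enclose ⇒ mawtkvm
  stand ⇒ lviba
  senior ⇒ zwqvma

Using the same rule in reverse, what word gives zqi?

air

The output letters match the input read backwards, each shifted +8: enclose reversed is esolcne. Two steps: reverse the string, then apply a Caesar shift of +8.
Decoding zqi: shift back: z−8=r, q−8=i, i−8=a → ria; then reverse → air.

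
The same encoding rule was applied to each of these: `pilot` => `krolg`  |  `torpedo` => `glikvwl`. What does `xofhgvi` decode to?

Each pair mirrors across the alphabet (p↔k, i↔r, l↔o): positions sum to 25. Letters are reflected about the middle of the alphabet (position → 25−position): Atbash.
Decoding xofhgvi: x↔c, o↔l, f↔u, h↔s, g↔t, v↔e, i↔r.

cluster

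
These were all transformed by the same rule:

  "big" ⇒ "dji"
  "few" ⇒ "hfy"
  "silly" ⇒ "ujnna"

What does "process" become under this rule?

The shift depends on letter class: consonant b→d is +2, but vowel i→j is +1. Vowels shift forward by 1 and consonants shift forward by 2.
For process: p(cons)+2=r, r(cons)+2=t, o(vowel)+1=p, c(cons)+2=e, e(vowel)+1=f, s(cons)+2=u, s(cons)+2=u.

rtpefuu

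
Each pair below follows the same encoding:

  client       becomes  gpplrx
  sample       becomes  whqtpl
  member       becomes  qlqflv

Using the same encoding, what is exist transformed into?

The shift depends on letter class: consonant c→g is +4, but vowel i→p is +7. The rule splits by letter class: vowels +7, consonants +4.
For exist: e(vowel)+7=l, x(cons)+4=b, i(vowel)+7=p, s(cons)+4=w, t(cons)+4=x.

lbpwx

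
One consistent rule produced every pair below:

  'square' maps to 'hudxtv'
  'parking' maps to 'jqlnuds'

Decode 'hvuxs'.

The output letters match the input read backwards, each shifted +3: square reversed is erauqs. Two steps: reverse the string, then apply a Caesar shift of +3.
Undoing it on hvuxs: shift back: h−3=e, v−3=s, u−3=r, x−3=u, s−3=p → esrup; then reverse → purse.

purse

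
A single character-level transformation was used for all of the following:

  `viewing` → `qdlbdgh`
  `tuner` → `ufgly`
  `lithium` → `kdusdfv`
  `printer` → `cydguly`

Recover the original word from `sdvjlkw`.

v(21)→q(16) and i(8)→d(3) fit y≡11x+19 (mod 26); the inverse of 11 mod 26 is 19. Each letter's alphabet position (a=0..z=25) is mapped through 11·x+19 mod 26 — an affine cipher.
Undoing it on sdvjlkw: s(18)→19·(18−19)≡7=h; d(3)→19·(3−19)≡8=i; v(21)→19·(21−19)≡12=m; j(9)→19·(9−19)≡18=s; l(11)→19·(11−19)≡4=e; k(10)→19·(10−19)≡11=l; w(22)→19·(22−19)≡5=f (all mod 26).

himself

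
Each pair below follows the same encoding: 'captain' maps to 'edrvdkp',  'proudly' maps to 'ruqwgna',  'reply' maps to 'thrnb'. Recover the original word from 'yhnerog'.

It's a Vigenère-style cipher with numeric key [2,3,2]: position i shifts by key[i mod 3].
Decoding yhnerog: y−2=w, h−3=e, n−2=l, e−2=c, r−3=o, o−2=m, g−2=e.

welcome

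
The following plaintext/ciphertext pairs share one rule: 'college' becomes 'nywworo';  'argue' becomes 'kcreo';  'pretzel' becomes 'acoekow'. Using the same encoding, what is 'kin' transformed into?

The shift depends on letter class: consonant c→n is +11, but vowel o→y is +10. Vowels shift forward by 10 and consonants shift forward by 11.
Applying it to kin: k(cons)+11=v, i(vowel)+10=s, n(cons)+11=y.

vsy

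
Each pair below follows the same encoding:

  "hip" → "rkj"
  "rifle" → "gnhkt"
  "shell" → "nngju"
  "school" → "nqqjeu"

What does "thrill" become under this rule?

nnktjv

Two steps: reverse the string, then apply a Caesar shift of +2.
Applying it to thrill: reverse → llirht; then shift: l+2=n, l+2=n, i+2=k, r+2=t, h+2=j, t+2=v.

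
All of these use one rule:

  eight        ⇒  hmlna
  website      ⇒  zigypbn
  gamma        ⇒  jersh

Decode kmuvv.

hippo

In eight: e→h is +3, i→m is +4, g→l is +5, h→n is +6 — the shift increases by 1 each position. Each letter shifts forward by (position + 3), i.e. 3, 4, 5, … — the shift grows by one for each successive letter.
Reversing it on kmuvv: k−3=h, m−4=i, u−5=p, v−6=p, v−7=o.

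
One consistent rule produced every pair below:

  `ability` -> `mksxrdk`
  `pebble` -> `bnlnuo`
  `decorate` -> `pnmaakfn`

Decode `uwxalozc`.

Shifts by position in ability: pos 0: a→m (+12), pos 1: b→k (+9), pos 2: i→s (+10), pos 3: l→x (+12), pos 4: i→r (+9), pos 5: t→d (+10) — repeating every 3. It's a Vigenère-style cipher with numeric key [12,9,10]: position i shifts by key[i mod 3].
Decoding uwxalozc: u−12=i, w−9=n, x−10=n, a−12=o, l−9=c, o−10=e, z−12=n, c−9=t.

innocent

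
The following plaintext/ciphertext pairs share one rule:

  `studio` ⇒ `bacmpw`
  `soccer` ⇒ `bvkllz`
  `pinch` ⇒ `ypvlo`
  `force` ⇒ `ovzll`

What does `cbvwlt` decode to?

It's a Vigenère-style cipher with numeric key [9,7,8]: position i shifts by key[i mod 3].
Undoing it on cbvwlt: c−9=t, b−7=u, v−8=n, w−9=n, l−7=e, t−8=l.

tunnel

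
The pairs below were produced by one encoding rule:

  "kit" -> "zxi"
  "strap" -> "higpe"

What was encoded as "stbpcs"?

Compare letters: k→z is +15, i→x is +15, t→i is +15 — a constant shift. Each letter is shifted forward by 15 in the alphabet (a Caesar shift of +15).
Decoding stbpcs: s−15=d, t−15=e, b−15=m, p−15=a, c−15=n, s−15=d.

demand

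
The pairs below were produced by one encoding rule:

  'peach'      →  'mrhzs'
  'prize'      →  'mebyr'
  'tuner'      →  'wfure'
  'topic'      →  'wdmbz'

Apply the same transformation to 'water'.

xhwre

p(15)→m(12) and e(4)→r(17) fit y≡9x+7 (mod 26); the inverse of 9 mod 26 is 3. Treating letters as 0–25, the rule is x ↦ 9x + 7 (mod 26).
Applying it to water: w(22)→9·22+7≡23=x; a(0)→9·0+7≡7=h; t(19)→9·19+7≡22=w; e(4)→9·4+7≡17=r; r(17)→9·17+7≡4=e (all mod 26).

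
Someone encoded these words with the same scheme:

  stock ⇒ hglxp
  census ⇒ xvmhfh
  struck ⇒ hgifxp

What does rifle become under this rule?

iruov

Each pair mirrors across the alphabet (s↔h, t↔g, o↔l): positions sum to 25. This is the alphabet-reversal cipher (Atbash): a becomes z, b becomes y, etc.
Applying it to rifle: r↔i, i↔r, f↔u, l↔o, e↔v.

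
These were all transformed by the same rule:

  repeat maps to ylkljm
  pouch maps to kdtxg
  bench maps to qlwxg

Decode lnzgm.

r(17)→y(24) and e(4)→l(11) fit y≡7x+9 (mod 26); the inverse of 7 mod 26 is 15. Treating letters as 0–25, the rule is x ↦ 7x + 9 (mod 26).
Reversing it on lnzgm: l(11)→15·(11−9)≡4=e; n(13)→15·(13−9)≡8=i; z(25)→15·(25−9)≡6=g; g(6)→15·(6−9)≡7=h; m(12)→15·(12−9)≡19=t (all mod 26).

eight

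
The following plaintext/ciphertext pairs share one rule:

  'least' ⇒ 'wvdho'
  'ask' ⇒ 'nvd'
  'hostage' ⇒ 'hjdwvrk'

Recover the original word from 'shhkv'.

The output letters match the input read backwards, each shifted +3: least reversed is tsael. The word is reversed, then every letter is shifted forward by 3.
Decoding shhkv: shift back: s−3=p, h−3=e, h−3=e, k−3=h, v−3=s → peehs; then reverse → sheep.

sheep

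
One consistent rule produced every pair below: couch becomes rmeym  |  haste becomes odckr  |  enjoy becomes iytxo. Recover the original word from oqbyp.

The output letters match the input read backwards, each shifted +10: couch reversed is hcuoc. Two steps: reverse the string, then apply a Caesar shift of +10.
Decoding oqbyp: shift back: o−10=e, q−10=g, b−10=r, y−10=o, p−10=f → egrof; then reverse → forge.

forge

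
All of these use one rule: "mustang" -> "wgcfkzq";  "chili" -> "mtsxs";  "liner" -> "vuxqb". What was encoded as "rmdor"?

hatch

Shifts by position in mustang: pos 0: m→w (+10), pos 1: u→g (+12), pos 2: s→c (+10), pos 3: t→f (+12) — repeating every 2. A repeating key of period 2 is used — shifts +10, +12 over and over.
Undoing it on rmdor: r−10=h, m−12=a, d−10=t, o−12=c, r−10=h.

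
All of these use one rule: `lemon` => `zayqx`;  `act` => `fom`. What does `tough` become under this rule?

The word is reversed, then every letter is shifted forward by 12.
For tough: reverse → hguot; then shift: h+12=t, g+12=s, u+12=g, o+12=a, t+12=f.

tsgaf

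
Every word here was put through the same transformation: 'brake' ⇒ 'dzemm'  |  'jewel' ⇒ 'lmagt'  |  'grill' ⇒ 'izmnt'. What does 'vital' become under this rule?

xqxct

Shifts by position in brake: pos 0: b→d (+2), pos 1: r→z (+8), pos 2: a→e (+4), pos 3: k→m (+2), pos 4: e→m (+8) — repeating every 3. The shifts repeat in a cycle of length 3: positions 0,1,… shift by +2, +8, +4, then the pattern repeats.
For vital: v+2=x, i+8=q, t+4=x, a+2=c, l+8=t.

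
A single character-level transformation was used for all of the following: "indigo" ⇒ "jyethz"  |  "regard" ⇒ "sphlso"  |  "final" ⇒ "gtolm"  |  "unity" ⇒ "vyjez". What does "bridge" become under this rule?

ccjohp

Shifts by position in indigo: pos 0: i→j (+1), pos 1: n→y (+11), pos 2: d→e (+1), pos 3: i→t (+11) — repeating every 2. A repeating key of period 2 is used — shifts +1, +11 over and over.
For bridge: b+1=c, r+11=c, i+1=j, d+11=o, g+1=h, e+11=p.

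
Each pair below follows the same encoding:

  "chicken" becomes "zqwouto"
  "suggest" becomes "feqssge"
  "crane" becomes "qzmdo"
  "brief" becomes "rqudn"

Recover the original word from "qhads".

grove

The output letters match the input read backwards, each shifted +12: chicken reversed is nekcihc. The word is reversed, then every letter is shifted forward by 12.
Decoding qhads: shift back: q−12=e, h−12=v, a−12=o, d−12=r, s−12=g → evorg; then reverse → grove.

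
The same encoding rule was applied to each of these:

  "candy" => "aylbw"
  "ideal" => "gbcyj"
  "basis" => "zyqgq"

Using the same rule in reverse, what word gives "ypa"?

Compare letters: c→a is +24, a→y is +24, n→l is +24 — a constant shift. Every letter moves 24 places later in the alphabet, wrapping around z→a.
Decoding ypa: y−24=a, p−24=r, a−24=c.

arc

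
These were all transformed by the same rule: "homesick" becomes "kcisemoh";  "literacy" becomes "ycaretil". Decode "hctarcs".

It's just the letters in reverse order.
Decoding hctarcs: then reverse → scratch.

scratch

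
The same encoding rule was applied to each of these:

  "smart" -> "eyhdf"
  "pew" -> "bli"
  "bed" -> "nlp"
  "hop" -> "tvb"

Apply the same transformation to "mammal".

yhyyhx

The shift depends on letter class: consonant s→e is +12, but vowel a→h is +7. Vowels shift forward by 7 and consonants shift forward by 12.
On mammal: m(cons)+12=y, a(vowel)+7=h, m(cons)+12=y, m(cons)+12=y, a(vowel)+7=h, l(cons)+12=x.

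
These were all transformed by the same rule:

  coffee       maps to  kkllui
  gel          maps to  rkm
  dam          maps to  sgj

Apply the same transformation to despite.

kzovykj

Read the word backwards and shift each letter +6.
For despite: reverse → etipsed; then shift: e+6=k, t+6=z, i+6=o, p+6=v, s+6=y, e+6=k, d+6=j.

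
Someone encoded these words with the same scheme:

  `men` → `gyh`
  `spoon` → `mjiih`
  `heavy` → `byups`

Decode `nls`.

Compare letters: m→g is +20, e→y is +20, n→h is +20 — a constant shift. This is a Caesar cipher with shift 20.
Decoding nls: n−20=t, l−20=r, s−20=y.

try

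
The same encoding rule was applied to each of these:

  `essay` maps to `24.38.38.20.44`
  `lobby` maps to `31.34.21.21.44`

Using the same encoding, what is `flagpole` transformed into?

e is letter #5 and maps to 24: an offset of 19. Each letter is replaced by its alphabet position (a=1..z=26) + 19.
Applying it to flagpole: f=6→25, l=12→31, a=1→20, g=7→26, p=16→35, o=15→34, l=12→31, e=5→24.

25.31.20.26.35.34.31.24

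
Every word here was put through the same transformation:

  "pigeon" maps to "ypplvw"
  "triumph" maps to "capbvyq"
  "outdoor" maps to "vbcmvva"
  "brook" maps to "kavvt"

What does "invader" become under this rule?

pwehmla

The shift depends on letter class: consonant p→y is +9, but vowel i→p is +7. Vowels shift forward by 7 and consonants shift forward by 9.
Applying it to invader: i(vowel)+7=p, n(cons)+9=w, v(cons)+9=e, a(vowel)+7=h, d(cons)+9=m, e(vowel)+7=l, r(cons)+9=a.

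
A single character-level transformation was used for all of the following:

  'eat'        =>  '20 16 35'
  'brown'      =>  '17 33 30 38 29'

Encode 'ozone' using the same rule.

Letters become their 1-based position plus 15 (so a→16, b→17, …).
Applying it to ozone: o=15→30, z=26→41, o=15→30, n=14→29, e=5→20.

30 41 30 29 20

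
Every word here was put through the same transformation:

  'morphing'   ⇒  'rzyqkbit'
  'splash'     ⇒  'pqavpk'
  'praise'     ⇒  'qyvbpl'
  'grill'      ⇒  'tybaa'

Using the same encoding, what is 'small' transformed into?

m(12)→r(17) and o(14)→z(25) fit y≡17x+21 (mod 26); the inverse of 17 mod 26 is 23. This is an affine cipher: with a=0,…,z=25, each position x becomes (17x+21) mod 26.
On small: s(18)→17·18+21≡15=p; m(12)→17·12+21≡17=r; a(0)→17·0+21≡21=v; l(11)→17·11+21≡0=a; l(11)→17·11+21≡0=a (all mod 26).

prvaa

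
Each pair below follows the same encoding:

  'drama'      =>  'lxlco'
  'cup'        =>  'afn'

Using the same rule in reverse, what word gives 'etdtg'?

visit

The output letters match the input read backwards, each shifted +11: drama reversed is amard. The word is reversed, then every letter is shifted forward by 11.
Decoding etdtg: shift back: e−11=t, t−11=i, d−11=s, t−11=i, g−11=v → tisiv; then reverse → visit.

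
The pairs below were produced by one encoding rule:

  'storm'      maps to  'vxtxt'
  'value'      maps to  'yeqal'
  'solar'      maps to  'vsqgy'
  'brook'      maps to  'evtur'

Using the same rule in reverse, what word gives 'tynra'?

quilt

The shift increases by 1 at each position, starting from +3: 3, 4, 5, ….
Decoding tynra: t−3=q, y−4=u, n−5=i, r−6=l, a−7=t.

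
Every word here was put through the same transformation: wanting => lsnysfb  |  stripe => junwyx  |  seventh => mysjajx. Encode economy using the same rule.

The output letters match the input read backwards, each shifted +5: wanting reversed is gnitnaw. Read the word backwards and shift each letter +5.
For economy: reverse → ymonoce; then shift: y+5=d, m+5=r, o+5=t, n+5=s, o+5=t, c+5=h, e+5=j.

drtsthj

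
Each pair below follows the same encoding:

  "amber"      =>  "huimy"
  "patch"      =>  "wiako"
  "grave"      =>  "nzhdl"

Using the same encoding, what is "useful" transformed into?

Shifts by position in amber: pos 0: a→h (+7), pos 1: m→u (+8), pos 2: b→i (+7), pos 3: e→m (+8) — repeating every 2. It's a Vigenère-style cipher with numeric key [7,8]: position i shifts by key[i mod 2].
On useful: u+7=b, s+8=a, e+7=l, f+8=n, u+7=b, l+8=t.

balnbt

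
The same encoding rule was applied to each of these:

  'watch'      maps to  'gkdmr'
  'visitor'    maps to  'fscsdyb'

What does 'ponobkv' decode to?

Compare letters: w→g is +10, a→k is +10, t→d is +10 — a constant shift. It's a constant shift of +10 (ROT10).
Decoding ponobkv: p−10=f, o−10=e, n−10=d, o−10=e, b−10=r, k−10=a, v−10=l.

federal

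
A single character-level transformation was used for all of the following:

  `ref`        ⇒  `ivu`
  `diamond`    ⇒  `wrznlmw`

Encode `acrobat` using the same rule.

Each pair mirrors across the alphabet (r↔i, e↔v, f↔u): positions sum to 25. Each letter is replaced by its mirror in the alphabet: a↔z, b↔y, c↔x, and so on (the Atbash cipher).
For acrobat: a↔z, c↔x, r↔i, o↔l, b↔y, a↔z, t↔g.

zxilyzg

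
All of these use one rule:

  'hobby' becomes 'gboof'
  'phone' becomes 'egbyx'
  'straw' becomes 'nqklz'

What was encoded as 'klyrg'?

ranch

h(7)→g(6) and o(14)→b(1) fit y≡3x+11 (mod 26); the inverse of 3 mod 26 is 9. This is an affine cipher: with a=0,…,z=25, each position x becomes (3x+11) mod 26.
Decoding klyrg: k(10)→9·(10−11)≡17=r; l(11)→9·(11−11)≡0=a; y(24)→9·(24−11)≡13=n; r(17)→9·(17−11)≡2=c; g(6)→9·(6−11)≡7=h (all mod 26).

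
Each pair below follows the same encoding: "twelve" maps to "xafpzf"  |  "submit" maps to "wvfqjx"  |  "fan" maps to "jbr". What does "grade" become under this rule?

kvbhf

Two shifts are in play — +1 for a/e/i/o/u, +4 for every other letter.
For grade: g(cons)+4=k, r(cons)+4=v, a(vowel)+1=b, d(cons)+4=h, e(vowel)+1=f.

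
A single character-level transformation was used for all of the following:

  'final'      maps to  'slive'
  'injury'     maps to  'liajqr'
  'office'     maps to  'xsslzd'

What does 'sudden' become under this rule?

Each letter's alphabet position (a=0..z=25) is mapped through 15·x+21 mod 26 — an affine cipher.
On sudden: s(18)→15·18+21≡5=f; u(20)→15·20+21≡9=j; d(3)→15·3+21≡14=o; d(3)→15·3+21≡14=o; e(4)→15·4+21≡3=d; n(13)→15·13+21≡8=i (all mod 26).

fjoodi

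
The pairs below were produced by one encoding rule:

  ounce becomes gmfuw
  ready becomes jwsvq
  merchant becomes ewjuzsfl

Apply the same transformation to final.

Compare letters: o→g is +18, u→m is +18, n→f is +18 — a constant shift. Each letter is shifted forward by 18 in the alphabet (a Caesar shift of +18).
For final: f+18=x, i+18=a, n+18=f, a+18=s, l+18=d.

xafsd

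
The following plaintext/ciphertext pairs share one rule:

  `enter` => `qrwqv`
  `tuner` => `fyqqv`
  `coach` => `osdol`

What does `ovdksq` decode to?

Shifts by position in enter: pos 0: e→q (+12), pos 1: n→r (+4), pos 2: t→w (+3), pos 3: e→q (+12), pos 4: r→v (+4) — repeating every 3. A repeating key of period 3 is used — shifts +12, +4, +3 over and over.
Undoing it on ovdksq: o−12=c, v−4=r, d−3=a, k−12=y, s−4=o, q−3=n.

crayon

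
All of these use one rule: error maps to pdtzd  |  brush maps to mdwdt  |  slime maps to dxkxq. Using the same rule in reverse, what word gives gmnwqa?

Shifts by position in error: pos 0: e→p (+11), pos 1: r→d (+12), pos 2: r→t (+2), pos 3: o→z (+11), pos 4: r→d (+12) — repeating every 3. It's a Vigenère-style cipher with numeric key [11,12,2]: position i shifts by key[i mod 3].
Reversing it on gmnwqa: g−11=v, m−12=a, n−2=l, w−11=l, q−12=e, a−2=y.

valley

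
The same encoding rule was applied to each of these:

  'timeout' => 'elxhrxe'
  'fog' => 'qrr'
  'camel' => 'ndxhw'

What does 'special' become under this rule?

dahnldw

The shift depends on letter class: consonant t→e is +11, but vowel i→l is +3. Vowels shift forward by 3 and consonants shift forward by 11.
On special: s(cons)+11=d, p(cons)+11=a, e(vowel)+3=h, c(cons)+11=n, i(vowel)+3=l, a(vowel)+3=d, l(cons)+11=w.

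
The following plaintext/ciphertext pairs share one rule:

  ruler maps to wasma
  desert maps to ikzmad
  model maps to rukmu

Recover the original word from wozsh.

risky

In ruler: r→w is +5, u→a is +6, l→s is +7, e→m is +8 — the shift increases by 1 each position. The shift increases by 1 at each position, starting from +5: 5, 6, 7, ….
Undoing it on wozsh: w−5=r, o−6=i, z−7=s, s−8=k, h−9=y.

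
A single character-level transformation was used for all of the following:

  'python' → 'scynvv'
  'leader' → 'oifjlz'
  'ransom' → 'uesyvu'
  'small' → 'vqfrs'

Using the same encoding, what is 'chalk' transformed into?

flfrr

In python: p→s is +3, y→c is +4, t→y is +5, h→n is +6 — the shift increases by 1 each position. Letter i (0-indexed) is shifted by i+3, so successive shifts are 3, 4, 5, ….
Applying it to chalk: c+3=f, h+4=l, a+5=f, l+6=r, k+7=r.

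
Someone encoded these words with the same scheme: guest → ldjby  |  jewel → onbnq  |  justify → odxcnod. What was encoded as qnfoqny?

leaflet

Shifts by position in guest: pos 0: g→l (+5), pos 1: u→d (+9), pos 2: e→j (+5), pos 3: s→b (+9) — repeating every 2. The shifts repeat in a cycle of length 2: positions 0,1,… shift by +5, +9, then the pattern repeats.
Undoing it on qnfoqny: q−5=l, n−9=e, f−5=a, o−9=f, q−5=l, n−9=e, y−5=t.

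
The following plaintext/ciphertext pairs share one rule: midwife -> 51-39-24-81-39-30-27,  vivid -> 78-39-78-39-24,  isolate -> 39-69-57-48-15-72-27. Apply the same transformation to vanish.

78-15-54-39-69-36

m(#13)→51 and i(#9)→39: differences scale by 3, so n = 3·pos + 12. With a=1..z=26, the number is 3·pos + 12.
For vanish: v=22→78, a=1→15, n=14→54, i=9→39, s=19→69, h=8→36.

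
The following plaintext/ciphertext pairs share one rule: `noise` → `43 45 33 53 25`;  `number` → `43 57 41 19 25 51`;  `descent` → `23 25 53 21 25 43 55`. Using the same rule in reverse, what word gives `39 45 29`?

log

n(#14)→43 and o(#15)→45: differences scale by 2, so n = 2·pos + 15. With a=1..z=26, the number is 2·pos + 15.
Undoing it on 39 45 29: 39→(39−15)÷2=12=l, 45→(45−15)÷2=15=o, 29→(29−15)÷2=7=g.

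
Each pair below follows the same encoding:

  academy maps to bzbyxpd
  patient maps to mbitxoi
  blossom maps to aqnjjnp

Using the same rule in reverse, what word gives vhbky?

guard

a(0)→b(1) and c(2)→z(25) fit y≡25x+1 (mod 26); the inverse of 25 mod 26 is 25. Treating letters as 0–25, the rule is x ↦ 25x + 1 (mod 26).
Undoing it on vhbky: v(21)→25·(21−1)≡6=g; h(7)→25·(7−1)≡20=u; b(1)→25·(1−1)≡0=a; k(10)→25·(10−1)≡17=r; y(24)→25·(24−1)≡3=d (all mod 26).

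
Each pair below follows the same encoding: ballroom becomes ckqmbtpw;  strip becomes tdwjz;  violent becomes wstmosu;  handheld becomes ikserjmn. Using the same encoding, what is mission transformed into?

A repeating key of period 3 is used — shifts +1, +10, +5 over and over.
Applying it to mission: m+1=n, i+10=s, s+5=x, s+1=t, i+10=s, o+5=t, n+1=o.

nsxtsto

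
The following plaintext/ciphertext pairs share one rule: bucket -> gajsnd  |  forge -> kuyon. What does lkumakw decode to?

In bucket: b→g is +5, u→a is +6, c→j is +7, k→s is +8 — the shift increases by 1 each position. Letter i (0-indexed) is shifted by i+5, so successive shifts are 5, 6, 7, ….
Reversing it on lkumakw: l−5=g, k−6=e, u−7=n, m−8=e, a−9=r, k−10=a, w−11=l.

general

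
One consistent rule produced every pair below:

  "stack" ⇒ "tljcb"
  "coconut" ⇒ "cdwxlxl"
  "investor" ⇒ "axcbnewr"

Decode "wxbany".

Two steps: reverse the string, then apply a Caesar shift of +9.
Undoing it on wxbany: shift back: w−9=n, x−9=o, b−9=s, a−9=r, n−9=e, y−9=p → nosrep; then reverse → person.

person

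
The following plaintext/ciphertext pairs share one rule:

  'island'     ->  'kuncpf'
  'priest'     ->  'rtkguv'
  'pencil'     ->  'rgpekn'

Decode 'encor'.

Compare letters: i→k is +2, s→u is +2, l→n is +2 — a constant shift. This is a Caesar cipher with shift 2.
Reversing it on encor: e−2=c, n−2=l, c−2=a, o−2=m, r−2=p.

clamp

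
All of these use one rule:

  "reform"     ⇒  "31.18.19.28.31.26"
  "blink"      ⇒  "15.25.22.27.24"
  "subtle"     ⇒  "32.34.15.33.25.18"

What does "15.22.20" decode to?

Letters become their 1-based position plus 13 (so a→14, b→15, …).
Undoing it on 15.22.20: 15→(15−13)÷1=2=b, 22→(22−13)÷1=9=i, 20→(20−13)÷1=7=g.

big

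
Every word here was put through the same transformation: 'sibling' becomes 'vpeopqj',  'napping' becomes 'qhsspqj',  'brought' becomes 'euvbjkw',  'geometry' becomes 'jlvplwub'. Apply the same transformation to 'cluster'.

fobvwlu

The shift depends on letter class: consonant s→v is +3, but vowel i→p is +7. Two shifts are in play — +7 for a/e/i/o/u, +3 for every other letter.
For cluster: c(cons)+3=f, l(cons)+3=o, u(vowel)+7=b, s(cons)+3=v, t(cons)+3=w, e(vowel)+7=l, r(cons)+3=u.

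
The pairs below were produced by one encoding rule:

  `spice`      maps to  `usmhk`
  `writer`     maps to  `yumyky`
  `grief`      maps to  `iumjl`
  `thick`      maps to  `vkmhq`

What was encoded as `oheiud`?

meadow

In spice: s→u is +2, p→s is +3, i→m is +4, c→h is +5 — the shift increases by 1 each position. Each letter shifts forward by (position + 2), i.e. 2, 3, 4, … — the shift grows by one for each successive letter.
Decoding oheiud: o−2=m, h−3=e, e−4=a, i−5=d, u−6=o, d−7=w.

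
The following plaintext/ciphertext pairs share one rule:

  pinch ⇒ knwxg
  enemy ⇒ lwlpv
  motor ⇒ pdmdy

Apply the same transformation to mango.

Treating letters as 0–25, the rule is x ↦ 7x + 9 (mod 26).
Applying it to mango: m(12)→7·12+9≡15=p; a(0)→7·0+9≡9=j; n(13)→7·13+9≡22=w; g(6)→7·6+9≡25=z; o(14)→7·14+9≡3=d (all mod 26).

pjwzd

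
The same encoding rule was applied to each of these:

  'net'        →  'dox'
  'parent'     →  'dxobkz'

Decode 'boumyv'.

locker

Two steps: reverse the string, then apply a Caesar shift of +10.
Reversing it on boumyv: shift back: b−10=r, o−10=e, u−10=k, m−10=c, y−10=o, v−10=l → rekcol; then reverse → locker.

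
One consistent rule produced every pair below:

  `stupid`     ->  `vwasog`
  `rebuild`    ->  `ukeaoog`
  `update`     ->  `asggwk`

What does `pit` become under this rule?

The shift depends on letter class: consonant s→v is +3, but vowel u→a is +6. The rule splits by letter class: vowels +6, consonants +3.
For pit: p(cons)+3=s, i(vowel)+6=o, t(cons)+3=w.

sow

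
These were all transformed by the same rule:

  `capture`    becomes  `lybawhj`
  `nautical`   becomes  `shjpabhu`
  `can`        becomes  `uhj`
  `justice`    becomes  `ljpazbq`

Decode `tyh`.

arm

The output letters match the input read backwards, each shifted +7: capture reversed is erutpac. The word is reversed, then every letter is shifted forward by 7.
Reversing it on tyh: shift back: t−7=m, y−7=r, h−7=a → mra; then reverse → arm.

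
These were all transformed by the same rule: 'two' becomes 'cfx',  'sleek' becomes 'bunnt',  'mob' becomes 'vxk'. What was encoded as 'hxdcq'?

youth

Compare letters: t→c is +9, w→f is +9, o→x is +9 — a constant shift. This is a Caesar cipher with shift 9.
Reversing it on hxdcq: h−9=y, x−9=o, d−9=u, c−9=t, q−9=h.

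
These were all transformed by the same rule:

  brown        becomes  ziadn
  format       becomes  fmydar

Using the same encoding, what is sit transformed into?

Read the word backwards and shift each letter +12.
For sit: reverse → tis; then shift: t+12=f, i+12=u, s+12=e.

fue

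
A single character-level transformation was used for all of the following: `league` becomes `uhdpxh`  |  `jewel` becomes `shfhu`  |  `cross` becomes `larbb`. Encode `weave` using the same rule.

fhdeh

The shift depends on letter class: consonant l→u is +9, but vowel e→h is +3. Two shifts are in play — +3 for a/e/i/o/u, +9 for every other letter.
Applying it to weave: w(cons)+9=f, e(vowel)+3=h, a(vowel)+3=d, v(cons)+9=e, e(vowel)+3=h.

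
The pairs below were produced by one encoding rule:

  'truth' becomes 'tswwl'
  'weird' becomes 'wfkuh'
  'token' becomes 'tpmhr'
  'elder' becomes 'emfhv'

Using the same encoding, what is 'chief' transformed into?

In truth: t→t is +0, r→s is +1, u→w is +2, t→w is +3 — the shift increases by 1 each position. The shift increases by 1 at each position, starting from +0: 0, 1, 2, ….
Applying it to chief: c+0=c, h+1=i, i+2=k, e+3=h, f+4=j.

cikhj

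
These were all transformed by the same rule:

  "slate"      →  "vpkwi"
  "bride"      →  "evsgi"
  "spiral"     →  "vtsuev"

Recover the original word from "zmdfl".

It's a Vigenère-style cipher with numeric key [3,4,10]: position i shifts by key[i mod 3].
Reversing it on zmdfl: z−3=w, m−4=i, d−10=t, f−3=c, l−4=h.

witch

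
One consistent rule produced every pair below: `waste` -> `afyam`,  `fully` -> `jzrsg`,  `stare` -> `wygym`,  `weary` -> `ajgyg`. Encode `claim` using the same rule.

gqgpu

In waste: w→a is +4, a→f is +5, s→y is +6, t→a is +7 — the shift increases by 1 each position. Each letter shifts forward by (position + 4), i.e. 4, 5, 6, … — the shift grows by one for each successive letter.
On claim: c+4=g, l+5=q, a+6=g, i+7=p, m+8=u.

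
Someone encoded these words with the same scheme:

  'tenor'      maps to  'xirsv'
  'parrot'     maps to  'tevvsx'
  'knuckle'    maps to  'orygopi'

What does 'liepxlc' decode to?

Compare letters: t→x is +4, e→i is +4, n→r is +4 — a constant shift. It's a constant shift of +4 (ROT4).
Undoing it on liepxlc: l−4=h, i−4=e, e−4=a, p−4=l, x−4=t, l−4=h, c−4=y.

healthy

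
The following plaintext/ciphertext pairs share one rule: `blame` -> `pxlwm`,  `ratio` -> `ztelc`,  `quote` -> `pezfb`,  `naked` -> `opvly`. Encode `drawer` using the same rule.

cphlco

The output letters match the input read backwards, each shifted +11: blame reversed is emalb. The word is reversed, then every letter is shifted forward by 11.
For drawer: reverse → reward; then shift: r+11=c, e+11=p, w+11=h, a+11=l, r+11=c, d+11=o.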